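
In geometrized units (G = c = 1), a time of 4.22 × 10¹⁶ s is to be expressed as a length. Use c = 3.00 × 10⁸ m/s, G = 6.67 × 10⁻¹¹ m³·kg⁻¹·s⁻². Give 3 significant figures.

1.27 × 10²⁵ m

Time → length via c.
4.22 × 10¹⁶ s × (c) = 1.27 × 10²⁵ m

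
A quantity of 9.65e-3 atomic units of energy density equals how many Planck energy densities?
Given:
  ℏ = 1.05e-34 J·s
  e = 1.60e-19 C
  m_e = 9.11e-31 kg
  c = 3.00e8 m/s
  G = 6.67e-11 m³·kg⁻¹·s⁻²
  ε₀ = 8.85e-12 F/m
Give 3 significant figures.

6.21e-103

atomic unit of energy density: u_au = E_h/a₀³ = m_e⁴e¹⁰/((4πε₀)⁵ℏ⁸) = 3.01e13 J/m³
Planck energy density: u_P = c⁷/(ℏG²) = 4.68e113 J/m³
9.65e-3 × 3.01e13 / 4.68e113 = 6.21e-103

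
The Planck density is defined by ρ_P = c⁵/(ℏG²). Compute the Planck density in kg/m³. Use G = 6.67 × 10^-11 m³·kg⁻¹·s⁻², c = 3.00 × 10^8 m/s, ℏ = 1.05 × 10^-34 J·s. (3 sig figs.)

5.20 × 10^96 kg/m³

ρ_P = c⁵/(ℏG²)
  = 2.43 × 10^42 / 4.67 × 10^-55
  = 5.20 × 10^96 kg/m³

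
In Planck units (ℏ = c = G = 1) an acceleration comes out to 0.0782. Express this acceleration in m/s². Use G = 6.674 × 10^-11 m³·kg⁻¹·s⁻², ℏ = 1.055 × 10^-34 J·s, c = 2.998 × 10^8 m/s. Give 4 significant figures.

One Planck acceleration: a_P = √(c⁷/(ℏG)) = 5.560 × 10^51 m/s².
0.0782 × 5.560 × 10^51 m/s² = 4.348 × 10^50 m/s²

4.348 × 10^50 m/s²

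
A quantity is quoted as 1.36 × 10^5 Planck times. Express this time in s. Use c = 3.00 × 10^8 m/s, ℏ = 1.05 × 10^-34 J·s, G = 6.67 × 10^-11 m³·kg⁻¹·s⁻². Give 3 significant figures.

One Planck time: t_P = √(ℏG/c⁵) = 5.37 × 10^-44 s.
1.36 × 10^5 × 5.37 × 10^-44 s = 7.30 × 10^-39 s

7.30 × 10^-39 s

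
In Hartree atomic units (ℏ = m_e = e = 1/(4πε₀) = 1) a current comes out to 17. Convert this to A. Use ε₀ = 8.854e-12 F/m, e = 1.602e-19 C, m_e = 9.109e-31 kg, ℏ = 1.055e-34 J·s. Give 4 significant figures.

0.1124 A

One atomic unit of electric current: I_au = e E_h/ℏ = m_e e⁵/((4πε₀)²ℏ³) = 6.612e-3 A.
17 × 6.612e-3 A = 0.1124 A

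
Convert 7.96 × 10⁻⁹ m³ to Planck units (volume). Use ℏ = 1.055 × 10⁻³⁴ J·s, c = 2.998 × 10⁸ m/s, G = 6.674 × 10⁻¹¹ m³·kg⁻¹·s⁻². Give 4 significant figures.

1.885 × 10⁹⁶

Planck volume: V_P = (ℏG/c³)^(3/2) = 4.224 × 10⁻¹⁰⁵ m³.
7.96 × 10⁻⁹ / 4.224 × 10⁻¹⁰⁵ = 1.885 × 10⁹⁶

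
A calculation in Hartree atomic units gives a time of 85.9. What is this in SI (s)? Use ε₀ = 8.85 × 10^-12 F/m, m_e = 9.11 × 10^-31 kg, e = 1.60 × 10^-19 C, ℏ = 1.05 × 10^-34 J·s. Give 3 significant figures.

2.06 × 10^-15 s

One atomic unit of time: τ_au = (4πε₀)²ℏ³/(m_e e⁴) = 2.40 × 10^-17 s.
85.9 × 2.40 × 10^-17 s = 2.06 × 10^-15 s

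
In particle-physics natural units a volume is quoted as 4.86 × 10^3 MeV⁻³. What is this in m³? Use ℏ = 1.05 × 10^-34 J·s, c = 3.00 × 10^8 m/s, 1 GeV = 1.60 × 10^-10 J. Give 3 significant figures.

Volume is [L]³ = [E]⁻³·(ℏc)³.
1 GeV⁻³ → (ℏc)³ × (1 GeV in J)⁻³ = 7.63 × 10^-48 m³.
Convert the energy scale: 4.86 × 10^3 MeV⁻³ = 4.86 × 10^12 GeV⁻³.
Result: 4.86 × 10^12 × 7.63 × 10^-48 = 3.71 × 10^-35 m³.

3.71 × 10^-35 m³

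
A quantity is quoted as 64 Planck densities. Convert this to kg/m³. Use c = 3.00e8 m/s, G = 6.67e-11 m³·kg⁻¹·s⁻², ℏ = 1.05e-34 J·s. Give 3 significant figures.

One Planck density: ρ_P = c⁵/(ℏG²) = 5.20e96 kg/m³.
64 × 5.20e96 kg/m³ = 3.33e98 kg/m³

3.33e98 kg/m³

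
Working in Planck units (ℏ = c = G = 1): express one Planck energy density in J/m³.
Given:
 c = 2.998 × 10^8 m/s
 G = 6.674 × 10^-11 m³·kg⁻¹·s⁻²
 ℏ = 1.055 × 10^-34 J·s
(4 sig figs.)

4.632 × 10^113 J/m³

Dimensional analysis gives u_P = c⁷/(ℏG²).
  = 2.177 × 10^59 / 4.699 × 10^-55
  = 4.632 × 10^113 J/m³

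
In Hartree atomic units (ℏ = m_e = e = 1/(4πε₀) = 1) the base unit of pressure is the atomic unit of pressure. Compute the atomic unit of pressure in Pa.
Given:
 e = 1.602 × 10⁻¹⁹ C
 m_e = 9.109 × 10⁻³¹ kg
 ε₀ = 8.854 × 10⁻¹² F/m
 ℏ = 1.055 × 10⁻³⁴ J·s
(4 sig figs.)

P_au = E_h/a₀³ = m_e⁴e¹⁰/((4πε₀)⁵ℏ⁸)
E_h = 4.354 × 10⁻¹⁸ J
a₀ = 5.297 × 10⁻¹¹ m
E_h/a₀³ = 2.929 × 10¹³ Pa

2.929 × 10¹³ Pa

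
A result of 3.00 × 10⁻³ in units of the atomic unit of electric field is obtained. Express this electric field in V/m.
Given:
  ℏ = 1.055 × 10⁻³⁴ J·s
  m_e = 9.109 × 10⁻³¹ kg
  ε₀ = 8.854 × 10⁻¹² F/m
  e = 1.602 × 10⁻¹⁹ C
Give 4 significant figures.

One atomic unit of electric field: E_au = E_h/(e a₀) = m_e²e⁵/((4πε₀)³ℏ⁴) = 5.131 × 10¹¹ V/m.
3.00 × 10⁻³ × 5.131 × 10¹¹ V/m = 1.539 × 10⁹ V/m

1.539 × 10⁹ V/m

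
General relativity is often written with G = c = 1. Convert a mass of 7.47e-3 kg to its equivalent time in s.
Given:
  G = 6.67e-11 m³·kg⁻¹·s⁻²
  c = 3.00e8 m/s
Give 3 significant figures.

1.85e-38 s

Mass → time via G/c³.
7.47e-3 kg × (G/c³) = 1.85e-38 s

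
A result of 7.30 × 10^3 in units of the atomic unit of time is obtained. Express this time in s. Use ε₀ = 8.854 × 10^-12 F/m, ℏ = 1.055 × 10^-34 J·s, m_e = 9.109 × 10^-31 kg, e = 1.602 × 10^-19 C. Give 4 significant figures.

One atomic unit of time: τ_au = (4πε₀)²ℏ³/(m_e e⁴) = 2.423 × 10^-17 s.
7.30 × 10^3 × 2.423 × 10^-17 s = 1.769 × 10^-13 s

1.769 × 10^-13 s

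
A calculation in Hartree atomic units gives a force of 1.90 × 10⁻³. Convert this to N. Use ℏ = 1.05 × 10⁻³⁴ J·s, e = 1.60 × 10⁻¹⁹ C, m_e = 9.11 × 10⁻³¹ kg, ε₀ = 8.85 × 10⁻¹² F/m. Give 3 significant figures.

One atomic unit of force: F_au = E_h/a₀ = m_e²e⁶/((4πε₀)³ℏ⁴) = 8.33 × 10⁻⁸ N.
1.90 × 10⁻³ × 8.33 × 10⁻⁸ N = 1.58 × 10⁻¹⁰ N

1.58 × 10⁻¹⁰ N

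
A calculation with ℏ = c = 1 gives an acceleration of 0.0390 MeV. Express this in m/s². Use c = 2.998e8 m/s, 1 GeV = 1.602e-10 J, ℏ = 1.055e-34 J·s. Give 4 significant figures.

Acceleration is [L]/[T]² = c·[E]/ℏ.
1 GeV → c/ℏ × (1 GeV in J) = 4.552e32 m/s².
Convert the energy scale: 0.0390 MeV = 3.90e-5 GeV.
Result: 3.90e-5 × 4.552e32 = 1.775e28 m/s².

1.775e28 m/s²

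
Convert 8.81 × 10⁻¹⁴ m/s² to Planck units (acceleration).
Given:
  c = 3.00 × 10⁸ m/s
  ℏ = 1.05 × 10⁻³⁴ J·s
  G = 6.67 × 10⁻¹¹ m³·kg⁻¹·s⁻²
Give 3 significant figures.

1.58 × 10⁻⁶⁵

Planck acceleration: a_P = √(c⁷/(ℏG)) = 5.59 × 10⁵¹ m/s².
8.81 × 10⁻¹⁴ / 5.59 × 10⁵¹ = 1.58 × 10⁻⁶⁵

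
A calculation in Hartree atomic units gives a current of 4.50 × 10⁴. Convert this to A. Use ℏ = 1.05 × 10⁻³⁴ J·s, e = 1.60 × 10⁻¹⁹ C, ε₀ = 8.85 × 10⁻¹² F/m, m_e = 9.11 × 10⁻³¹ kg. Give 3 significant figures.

One atomic unit of electric current: I_au = e E_h/ℏ = m_e e⁵/((4πε₀)²ℏ³) = 6.67 × 10⁻³ A.
4.50 × 10⁴ × 6.67 × 10⁻³ A = 300 A

300 A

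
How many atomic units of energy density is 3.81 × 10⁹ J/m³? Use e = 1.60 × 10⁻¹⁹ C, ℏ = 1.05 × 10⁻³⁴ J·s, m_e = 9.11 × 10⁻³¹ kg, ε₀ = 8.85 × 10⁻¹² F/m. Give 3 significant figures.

atomic unit of energy density: u_au = E_h/a₀³ = m_e⁴e¹⁰/((4πε₀)⁵ℏ⁸) = 3.01 × 10¹³ J/m³.
3.81 × 10⁹ / 3.01 × 10¹³ = 1.26 × 10⁻⁴

1.26 × 10⁻⁴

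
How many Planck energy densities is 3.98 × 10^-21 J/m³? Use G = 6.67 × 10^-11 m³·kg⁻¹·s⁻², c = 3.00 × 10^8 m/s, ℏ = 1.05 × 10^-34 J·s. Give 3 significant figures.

Planck energy density: u_P = c⁷/(ℏG²) = 4.68 × 10^113 J/m³.
3.98 × 10^-21 / 4.68 × 10^113 = 8.50 × 10^-135

8.50 × 10^-135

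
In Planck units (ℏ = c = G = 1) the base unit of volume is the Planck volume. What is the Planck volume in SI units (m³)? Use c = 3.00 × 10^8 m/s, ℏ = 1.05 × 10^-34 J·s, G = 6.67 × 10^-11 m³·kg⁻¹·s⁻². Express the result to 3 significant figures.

V_P = (ℏG/c³)^(3/2)
  = √(1.75 × 10^-209)
  = 4.18 × 10^-105 m³

4.18 × 10^-105 m³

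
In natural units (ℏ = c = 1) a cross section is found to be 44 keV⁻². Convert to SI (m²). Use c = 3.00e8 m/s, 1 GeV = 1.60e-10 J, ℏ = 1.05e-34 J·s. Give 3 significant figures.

1.71e-18 m²

Area is [L]² = [E]⁻²·(ℏc)²; restore (ℏc)².
1 GeV⁻² → (ℏc)² × (1 GeV in J)⁻² = 3.88e-32 m².
Convert the energy scale: 44 keV⁻² = 4.40e13 GeV⁻².
Result: 4.40e13 × 3.88e-32 = 1.71e-18 m².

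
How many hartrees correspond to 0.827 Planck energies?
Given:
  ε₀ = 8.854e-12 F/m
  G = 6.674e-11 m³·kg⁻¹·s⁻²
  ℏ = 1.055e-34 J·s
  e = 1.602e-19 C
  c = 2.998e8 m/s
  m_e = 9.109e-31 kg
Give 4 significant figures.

Planck energy: E_P = √(ℏc⁵/G) = 1.957e9 J
hartree: E_h = m_e e⁴/(4πε₀ℏ)² = 4.354e-18 J
0.827 × 1.957e9 / 4.354e-18 = 3.716e26

3.716e26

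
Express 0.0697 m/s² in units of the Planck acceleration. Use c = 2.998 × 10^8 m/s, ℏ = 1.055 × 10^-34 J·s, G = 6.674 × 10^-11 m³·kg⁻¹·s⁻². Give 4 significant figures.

Planck acceleration: a_P = √(c⁷/(ℏG)) = 5.560 × 10^51 m/s².
0.0697 / 5.560 × 10^51 = 1.254 × 10^-53

1.254 × 10^-53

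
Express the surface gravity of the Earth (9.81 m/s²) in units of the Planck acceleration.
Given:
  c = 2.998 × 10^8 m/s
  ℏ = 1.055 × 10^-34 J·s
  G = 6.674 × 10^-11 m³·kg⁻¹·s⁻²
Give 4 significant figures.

1.764 × 10^-51

Planck acceleration: a_P = √(c⁷/(ℏG)) = 5.560 × 10^51 m/s².
9.81 / 5.560 × 10^51 = 1.764 × 10^-51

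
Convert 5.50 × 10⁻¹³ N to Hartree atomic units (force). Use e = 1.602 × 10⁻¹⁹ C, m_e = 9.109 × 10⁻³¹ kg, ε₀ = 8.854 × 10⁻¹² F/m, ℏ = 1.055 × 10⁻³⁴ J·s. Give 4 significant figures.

atomic unit of force: F_au = E_h/a₀ = m_e²e⁶/((4πε₀)³ℏ⁴) = 8.220 × 10⁻⁸ N.
5.50 × 10⁻¹³ / 8.220 × 10⁻⁸ = 6.691 × 10⁻⁶

6.691 × 10⁻⁶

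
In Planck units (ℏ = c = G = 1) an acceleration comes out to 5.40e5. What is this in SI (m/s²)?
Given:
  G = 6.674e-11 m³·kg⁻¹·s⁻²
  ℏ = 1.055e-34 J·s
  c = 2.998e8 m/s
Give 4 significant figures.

One Planck acceleration: a_P = √(c⁷/(ℏG)) = 5.560e51 m/s².
5.40e5 × 5.560e51 m/s² = 3.003e57 m/s²

3.003e57 m/s²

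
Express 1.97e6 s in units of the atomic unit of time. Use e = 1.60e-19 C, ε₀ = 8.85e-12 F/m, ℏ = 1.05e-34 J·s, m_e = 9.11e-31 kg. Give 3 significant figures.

8.21e22

atomic unit of time: τ_au = (4πε₀)²ℏ³/(m_e e⁴) = 2.40e-17 s.
1.97e6 / 2.40e-17 = 8.21e22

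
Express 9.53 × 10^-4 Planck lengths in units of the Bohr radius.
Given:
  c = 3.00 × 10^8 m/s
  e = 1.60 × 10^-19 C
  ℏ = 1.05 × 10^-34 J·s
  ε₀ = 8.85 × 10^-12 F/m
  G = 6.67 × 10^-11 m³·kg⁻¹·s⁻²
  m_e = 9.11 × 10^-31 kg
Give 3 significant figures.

2.92 × 10^-28

Planck length: ℓ_P = √(ℏG/c³) = 1.61 × 10^-35 m
Bohr radius: a₀ = 4πε₀ℏ²/(m_e e²) = 5.26 × 10^-11 m
9.53 × 10^-4 × 1.61 × 10^-35 / 5.26 × 10^-11 = 2.92 × 10^-28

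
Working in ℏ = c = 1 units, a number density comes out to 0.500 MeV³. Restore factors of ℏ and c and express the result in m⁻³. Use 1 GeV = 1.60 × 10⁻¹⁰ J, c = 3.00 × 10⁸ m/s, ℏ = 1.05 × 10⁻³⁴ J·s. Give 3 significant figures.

Number density is [L]⁻³ = [E]³/(ℏc)³.
1 GeV³ → 1/(ℏc)³ × (1 GeV in J)³ = 1.31 × 10⁴⁷ m⁻³.
Convert the energy scale: 0.500 MeV³ = 5.00 × 10⁻¹⁰ GeV³.
Result: 5.00 × 10⁻¹⁰ × 1.31 × 10⁴⁷ = 6.55 × 10³⁷ m⁻³.

6.55 × 10³⁷ m⁻³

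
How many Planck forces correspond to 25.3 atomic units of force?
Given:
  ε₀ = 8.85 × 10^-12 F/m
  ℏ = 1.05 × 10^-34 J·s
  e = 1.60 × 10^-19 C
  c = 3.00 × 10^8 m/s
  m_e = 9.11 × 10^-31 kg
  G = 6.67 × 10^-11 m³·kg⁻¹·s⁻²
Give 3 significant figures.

atomic unit of force: F_au = E_h/a₀ = m_e²e⁶/((4πε₀)³ℏ⁴) = 8.33 × 10^-8 N
Planck force: F_P = c⁴/G = 1.21 × 10^44 N
25.3 × 8.33 × 10^-8 / 1.21 × 10^44 = 1.74 × 10^-50

1.74 × 10^-50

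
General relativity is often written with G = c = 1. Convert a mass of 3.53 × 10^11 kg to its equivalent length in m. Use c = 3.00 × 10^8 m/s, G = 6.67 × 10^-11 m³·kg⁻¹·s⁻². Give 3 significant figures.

In G = c = 1 units mass has dimensions of length; the conversion factor is G/c².
3.53 × 10^11 kg × (G/c²) = 2.62 × 10^-16 m

2.62 × 10^-16 m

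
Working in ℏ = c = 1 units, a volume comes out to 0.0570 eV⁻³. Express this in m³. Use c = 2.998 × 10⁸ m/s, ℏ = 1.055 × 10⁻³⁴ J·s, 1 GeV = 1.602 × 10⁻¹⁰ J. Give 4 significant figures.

4.387 × 10⁻²² m³

Volume is [L]³ = [E]⁻³·(ℏc)³.
1 GeV⁻³ → (ℏc)³ × (1 GeV in J)⁻³ = 7.696 × 10⁻⁴⁸ m³.
Convert the energy scale: 0.0570 eV⁻³ = 5.70 × 10²⁵ GeV⁻³.
Result: 5.70 × 10²⁵ × 7.696 × 10⁻⁴⁸ = 4.387 × 10⁻²² m³.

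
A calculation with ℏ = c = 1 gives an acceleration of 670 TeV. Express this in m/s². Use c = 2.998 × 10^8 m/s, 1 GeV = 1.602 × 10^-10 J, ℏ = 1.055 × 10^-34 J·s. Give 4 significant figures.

3.050 × 10^38 m/s²

Acceleration is [L]/[T]² = c·[E]/ℏ.
1 GeV → c/ℏ × (1 GeV in J) = 4.552 × 10^32 m/s².
Convert the energy scale: 670 TeV = 6.70 × 10^5 GeV.
Result: 6.70 × 10^5 × 4.552 × 10^32 = 3.050 × 10^38 m/s².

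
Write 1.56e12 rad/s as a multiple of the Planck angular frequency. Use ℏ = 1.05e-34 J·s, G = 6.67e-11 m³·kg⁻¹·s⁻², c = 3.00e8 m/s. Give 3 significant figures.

8.37e-32

Planck angular frequency: ω_P = √(c⁵/(ℏG)) = 1.86e43 rad/s.
1.56e12 / 1.86e43 = 8.37e-32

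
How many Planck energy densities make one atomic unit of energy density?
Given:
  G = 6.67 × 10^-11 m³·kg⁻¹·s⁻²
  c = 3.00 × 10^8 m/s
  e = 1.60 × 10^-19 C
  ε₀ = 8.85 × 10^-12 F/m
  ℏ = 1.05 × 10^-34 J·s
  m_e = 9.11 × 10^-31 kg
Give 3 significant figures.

6.44 × 10^-101

atomic unit of energy density: u_au = E_h/a₀³ = m_e⁴e¹⁰/((4πε₀)⁵ℏ⁸) = 3.01 × 10^13 J/m³
Planck energy density: u_P = c⁷/(ℏG²) = 4.68 × 10^113 J/m³
ratio = 3.01 × 10^13 / 4.68 × 10^113 = 6.44 × 10^-101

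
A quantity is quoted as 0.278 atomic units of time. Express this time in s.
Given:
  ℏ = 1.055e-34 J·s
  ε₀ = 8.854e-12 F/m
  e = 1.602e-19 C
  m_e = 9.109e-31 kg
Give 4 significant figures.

6.736e-18 s

One atomic unit of time: τ_au = (4πε₀)²ℏ³/(m_e e⁴) = 2.423e-17 s.
0.278 × 2.423e-17 s = 6.736e-18 s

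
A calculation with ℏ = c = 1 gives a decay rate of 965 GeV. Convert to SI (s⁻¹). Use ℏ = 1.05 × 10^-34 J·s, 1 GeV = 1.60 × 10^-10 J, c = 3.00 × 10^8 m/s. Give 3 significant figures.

A rate is [E]/ℏ; divide by ℏ.
1 GeV → 1/ℏ × (1 GeV in J) = 1.52 × 10^24 s⁻¹.
Result: 965 × 1.52 × 10^24 = 1.47 × 10^27 s⁻¹.

1.47 × 10^27 s⁻¹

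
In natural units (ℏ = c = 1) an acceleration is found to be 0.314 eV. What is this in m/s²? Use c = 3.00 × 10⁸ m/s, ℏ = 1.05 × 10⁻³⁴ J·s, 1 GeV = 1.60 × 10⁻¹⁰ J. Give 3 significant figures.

1.44 × 10²³ m/s²

Acceleration is [L]/[T]² = c·[E]/ℏ.
1 GeV → c/ℏ × (1 GeV in J) = 4.57 × 10³² m/s².
Convert the energy scale: 0.314 eV = 3.14 × 10⁻¹⁰ GeV.
Result: 3.14 × 10⁻¹⁰ × 4.57 × 10³² = 1.44 × 10²³ m/s².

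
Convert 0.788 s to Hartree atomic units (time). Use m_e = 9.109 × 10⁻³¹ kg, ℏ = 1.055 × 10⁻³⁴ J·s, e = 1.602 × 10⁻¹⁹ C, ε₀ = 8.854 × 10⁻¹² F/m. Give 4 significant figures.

atomic unit of time: τ_au = (4πε₀)²ℏ³/(m_e e⁴) = 2.423 × 10⁻¹⁷ s.
0.788 / 2.423 × 10⁻¹⁷ = 3.252 × 10¹⁶

3.252 × 10¹⁶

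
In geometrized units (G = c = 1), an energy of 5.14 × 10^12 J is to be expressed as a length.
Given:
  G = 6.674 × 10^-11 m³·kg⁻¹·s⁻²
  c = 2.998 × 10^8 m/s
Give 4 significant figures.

Energy → length via G/c⁴.
5.14 × 10^12 J × (G/c⁴) = 4.246 × 10^-32 m

4.246 × 10^-32 m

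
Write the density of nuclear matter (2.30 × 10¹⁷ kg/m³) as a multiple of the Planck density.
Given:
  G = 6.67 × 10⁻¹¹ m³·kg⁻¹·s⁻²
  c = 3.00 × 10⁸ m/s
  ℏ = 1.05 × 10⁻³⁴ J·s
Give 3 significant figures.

4.42 × 10⁻⁸⁰

Planck density: ρ_P = c⁵/(ℏG²) = 5.20 × 10⁹⁶ kg/m³.
2.30 × 10¹⁷ / 5.20 × 10⁹⁶ = 4.42 × 10⁻⁸⁰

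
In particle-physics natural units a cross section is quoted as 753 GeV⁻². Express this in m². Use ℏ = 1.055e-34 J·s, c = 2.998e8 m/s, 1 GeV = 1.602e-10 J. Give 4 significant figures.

Area is [L]² = [E]⁻²·(ℏc)²; restore (ℏc)².
1 GeV⁻² → (ℏc)² × (1 GeV in J)⁻² = 3.898e-32 m².
Result: 753 × 3.898e-32 = 2.935e-29 m².

2.935e-29 m²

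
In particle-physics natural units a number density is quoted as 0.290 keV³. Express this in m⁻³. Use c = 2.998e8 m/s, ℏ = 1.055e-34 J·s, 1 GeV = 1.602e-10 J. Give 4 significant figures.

3.768e28 m⁻³

Number density is [L]⁻³ = [E]³/(ℏc)³.
1 GeV³ → 1/(ℏc)³ × (1 GeV in J)³ = 1.299e47 m⁻³.
Convert the energy scale: 0.290 keV³ = 2.90e-19 GeV³.
Result: 2.90e-19 × 1.299e47 = 3.768e28 m⁻³.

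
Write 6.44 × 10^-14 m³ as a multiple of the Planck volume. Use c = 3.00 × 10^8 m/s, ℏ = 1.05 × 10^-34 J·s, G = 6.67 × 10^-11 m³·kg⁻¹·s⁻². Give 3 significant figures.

Planck volume: V_P = (ℏG/c³)^(3/2) = 4.18 × 10^-105 m³.
6.44 × 10^-14 / 4.18 × 10^-105 = 1.54 × 10^91

1.54 × 10^91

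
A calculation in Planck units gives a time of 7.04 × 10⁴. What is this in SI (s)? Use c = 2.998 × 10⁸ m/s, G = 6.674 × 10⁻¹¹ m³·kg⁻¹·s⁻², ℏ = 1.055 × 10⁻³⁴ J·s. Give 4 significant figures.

One Planck time: t_P = √(ℏG/c⁵) = 5.392 × 10⁻⁴⁴ s.
7.04 × 10⁴ × 5.392 × 10⁻⁴⁴ s = 3.796 × 10⁻³⁹ s

3.796 × 10⁻³⁹ s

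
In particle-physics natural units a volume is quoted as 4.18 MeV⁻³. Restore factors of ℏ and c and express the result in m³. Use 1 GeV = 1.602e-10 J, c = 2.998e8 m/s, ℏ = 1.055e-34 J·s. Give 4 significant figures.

Volume is [L]³ = [E]⁻³·(ℏc)³.
1 GeV⁻³ → (ℏc)³ × (1 GeV in J)⁻³ = 7.696e-48 m³.
Convert the energy scale: 4.18 MeV⁻³ = 4.18e9 GeV⁻³.
Result: 4.18e9 × 7.696e-48 = 3.217e-38 m³.

3.217e-38 m³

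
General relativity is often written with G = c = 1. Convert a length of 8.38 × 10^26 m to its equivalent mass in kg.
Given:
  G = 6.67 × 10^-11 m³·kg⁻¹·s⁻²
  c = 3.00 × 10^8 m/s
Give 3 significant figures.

1.13 × 10^54 kg

Length → mass via c²/G.
8.38 × 10^26 m × (c²/G) = 1.13 × 10^54 kg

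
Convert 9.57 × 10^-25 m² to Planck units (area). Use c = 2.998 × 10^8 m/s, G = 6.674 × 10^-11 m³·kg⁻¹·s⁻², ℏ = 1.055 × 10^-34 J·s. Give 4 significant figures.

3.662 × 10^45

Planck area: A_P = ℏG/c³ = 2.613 × 10^-70 m².
9.57 × 10^-25 / 2.613 × 10^-70 = 3.662 × 10^45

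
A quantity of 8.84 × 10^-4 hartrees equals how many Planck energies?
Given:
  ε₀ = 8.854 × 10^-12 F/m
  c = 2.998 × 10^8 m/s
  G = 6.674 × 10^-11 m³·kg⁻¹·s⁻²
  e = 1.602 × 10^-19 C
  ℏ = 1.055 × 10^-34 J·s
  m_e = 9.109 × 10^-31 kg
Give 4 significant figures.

1.967 × 10^-30

hartree: E_h = m_e e⁴/(4πε₀ℏ)² = 4.354 × 10^-18 J
Planck energy: E_P = √(ℏc⁵/G) = 1.957 × 10^9 J
8.84 × 10^-4 × 4.354 × 10^-18 / 1.957 × 10^9 = 1.967 × 10^-30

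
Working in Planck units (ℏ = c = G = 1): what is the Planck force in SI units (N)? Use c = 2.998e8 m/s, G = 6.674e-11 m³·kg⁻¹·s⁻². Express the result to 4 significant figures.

The unique combination of the constants set to 1 with dimensions of force is F_P = c⁴/G.
  = 8.078e33 / 6.674e-11
  = 1.210e44 N

1.210e44 N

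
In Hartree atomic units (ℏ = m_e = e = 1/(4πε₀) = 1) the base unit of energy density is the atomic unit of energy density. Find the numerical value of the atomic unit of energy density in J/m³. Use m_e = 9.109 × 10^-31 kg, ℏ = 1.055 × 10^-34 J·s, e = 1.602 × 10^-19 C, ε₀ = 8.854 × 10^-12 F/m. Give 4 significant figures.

2.929 × 10^13 J/m³

u_au = E_h/a₀³ = m_e⁴e¹⁰/((4πε₀)⁵ℏ⁸)
E_h = 4.354 × 10^-18 J
a₀ = 5.297 × 10^-11 m
E_h/a₀³ = 2.929 × 10^13 J/m³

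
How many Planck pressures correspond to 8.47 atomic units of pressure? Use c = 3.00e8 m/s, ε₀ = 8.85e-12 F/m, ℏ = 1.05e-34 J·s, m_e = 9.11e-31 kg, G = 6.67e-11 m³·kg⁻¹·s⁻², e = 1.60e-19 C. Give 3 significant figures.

atomic unit of pressure: P_au = E_h/a₀³ = m_e⁴e¹⁰/((4πε₀)⁵ℏ⁸) = 3.01e13 Pa
Planck pressure: p_P = c⁷/(ℏG²) = 4.68e113 Pa
8.47 × 3.01e13 / 4.68e113 = 5.45e-100

5.45e-100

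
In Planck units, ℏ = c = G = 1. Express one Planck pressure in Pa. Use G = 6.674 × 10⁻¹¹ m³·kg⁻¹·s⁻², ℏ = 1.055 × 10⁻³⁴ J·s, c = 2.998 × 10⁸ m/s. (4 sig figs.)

From ℏ = c = G = 1 the pressure scale is p_P = c⁷/(ℏG²).
  = 2.177 × 10⁵⁹ / 4.699 × 10⁻⁵⁵
  = 4.632 × 10¹¹³ Pa

4.632 × 10¹¹³ Pa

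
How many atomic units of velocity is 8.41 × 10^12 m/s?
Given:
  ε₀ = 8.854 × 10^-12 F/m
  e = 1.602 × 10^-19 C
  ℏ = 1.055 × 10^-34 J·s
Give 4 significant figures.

3.847 × 10^6

atomic unit of velocity: v_au = e²/(4πε₀ℏ) = 2.186 × 10^6 m/s.
8.41 × 10^12 / 2.186 × 10^6 = 3.847 × 10^6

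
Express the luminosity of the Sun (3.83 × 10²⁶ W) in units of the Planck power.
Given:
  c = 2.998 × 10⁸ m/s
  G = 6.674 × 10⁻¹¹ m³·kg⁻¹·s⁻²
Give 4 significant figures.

1.055 × 10⁻²⁶

Planck power: P_P = c⁵/G = 3.629 × 10⁵² W.
3.83 × 10²⁶ / 3.629 × 10⁵² = 1.055 × 10⁻²⁶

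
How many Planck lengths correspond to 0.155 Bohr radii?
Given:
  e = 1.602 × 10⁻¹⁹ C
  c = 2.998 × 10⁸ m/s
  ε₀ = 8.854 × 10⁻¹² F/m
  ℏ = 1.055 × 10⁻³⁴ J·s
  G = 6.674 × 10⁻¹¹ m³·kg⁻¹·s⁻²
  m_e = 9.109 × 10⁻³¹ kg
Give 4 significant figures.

5.079 × 10²³

Bohr radius: a₀ = 4πε₀ℏ²/(m_e e²) = 5.297 × 10⁻¹¹ m
Planck length: ℓ_P = √(ℏG/c³) = 1.616 × 10⁻³⁵ m
0.155 × 5.297 × 10⁻¹¹ / 1.616 × 10⁻³⁵ = 5.079 × 10²³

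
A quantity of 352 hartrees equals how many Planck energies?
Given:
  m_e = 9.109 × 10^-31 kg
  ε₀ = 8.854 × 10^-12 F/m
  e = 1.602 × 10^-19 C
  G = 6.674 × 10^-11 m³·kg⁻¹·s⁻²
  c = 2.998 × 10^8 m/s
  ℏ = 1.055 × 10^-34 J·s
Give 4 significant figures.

7.833 × 10^-25

hartree: E_h = m_e e⁴/(4πε₀ℏ)² = 4.354 × 10^-18 J
Planck energy: E_P = √(ℏc⁵/G) = 1.957 × 10^9 J
352 × 4.354 × 10^-18 / 1.957 × 10^9 = 7.833 × 10^-25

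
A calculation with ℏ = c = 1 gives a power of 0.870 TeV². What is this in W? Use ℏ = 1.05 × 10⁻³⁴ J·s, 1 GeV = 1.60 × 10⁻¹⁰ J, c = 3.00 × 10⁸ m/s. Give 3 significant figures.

Power is [E]/[T] = [E]²/ℏ.
1 GeV² → 1/ℏ × (1 GeV in J)² = 2.44 × 10¹⁴ W.
Convert the energy scale: 0.870 TeV² = 8.70 × 10⁵ GeV².
Result: 8.70 × 10⁵ × 2.44 × 10¹⁴ = 2.12 × 10²⁰ W.

2.12 × 10²⁰ W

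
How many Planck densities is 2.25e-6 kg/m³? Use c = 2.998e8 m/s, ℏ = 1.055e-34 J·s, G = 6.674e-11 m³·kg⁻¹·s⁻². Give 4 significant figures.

4.366e-103

Planck density: ρ_P = c⁵/(ℏG²) = 5.154e96 kg/m³.
2.25e-6 / 5.154e96 = 4.366e-103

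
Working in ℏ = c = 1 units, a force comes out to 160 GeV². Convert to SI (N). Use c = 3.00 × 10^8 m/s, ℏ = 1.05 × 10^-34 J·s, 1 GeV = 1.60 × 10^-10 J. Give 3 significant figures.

1.30 × 10^8 N

Force is [E]/[L] = [E]²/(ℏc); restore (ℏc)⁻¹.
1 GeV² → 1/(ℏc) × (1 GeV in J)² = 8.13 × 10^5 N.
Result: 160 × 8.13 × 10^5 = 1.30 × 10^8 N.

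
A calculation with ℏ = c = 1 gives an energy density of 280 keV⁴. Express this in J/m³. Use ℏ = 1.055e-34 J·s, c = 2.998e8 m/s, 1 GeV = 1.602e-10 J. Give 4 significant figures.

5.828e15 J/m³

[E]/[L]³ = [E]⁴/(ℏc)³; restore (ℏc)⁻³.
1 GeV⁴ → 1/(ℏc)³ × (1 GeV in J)⁴ = 2.082e37 J/m³.
Convert the energy scale: 280 keV⁴ = 2.80e-22 GeV⁴.
Result: 2.80e-22 × 2.082e37 = 5.828e15 J/m³.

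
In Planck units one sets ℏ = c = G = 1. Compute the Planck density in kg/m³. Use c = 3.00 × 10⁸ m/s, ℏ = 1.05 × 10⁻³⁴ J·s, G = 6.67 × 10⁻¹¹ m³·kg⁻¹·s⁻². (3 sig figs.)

5.20 × 10⁹⁶ kg/m³

ρ_P = c⁵/(ℏG²)
  = 2.43 × 10⁴² / 4.67 × 10⁻⁵⁵
  = 5.20 × 10⁹⁶ kg/m³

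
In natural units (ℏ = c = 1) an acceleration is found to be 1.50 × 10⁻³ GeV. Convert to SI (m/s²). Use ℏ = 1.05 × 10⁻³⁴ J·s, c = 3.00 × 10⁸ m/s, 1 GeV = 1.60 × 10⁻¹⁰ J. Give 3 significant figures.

Acceleration is [L]/[T]² = c·[E]/ℏ.
1 GeV → c/ℏ × (1 GeV in J) = 4.57 × 10³² m/s².
Result: 1.50 × 10⁻³ × 4.57 × 10³² = 6.86 × 10²⁹ m/s².

6.86 × 10²⁹ m/s²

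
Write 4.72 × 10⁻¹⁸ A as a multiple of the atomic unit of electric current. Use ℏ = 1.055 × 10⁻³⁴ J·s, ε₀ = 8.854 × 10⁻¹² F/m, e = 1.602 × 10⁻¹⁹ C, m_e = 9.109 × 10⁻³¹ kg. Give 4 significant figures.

atomic unit of electric current: I_au = e E_h/ℏ = m_e e⁵/((4πε₀)²ℏ³) = 6.612 × 10⁻³ A.
4.72 × 10⁻¹⁸ / 6.612 × 10⁻³ = 7.139 × 10⁻¹⁶

7.139 × 10⁻¹⁶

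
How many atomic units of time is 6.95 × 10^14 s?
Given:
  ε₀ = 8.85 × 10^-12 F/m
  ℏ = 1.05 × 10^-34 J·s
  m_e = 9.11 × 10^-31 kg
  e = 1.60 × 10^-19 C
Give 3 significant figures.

atomic unit of time: τ_au = (4πε₀)²ℏ³/(m_e e⁴) = 2.40 × 10^-17 s.
6.95 × 10^14 / 2.40 × 10^-17 = 2.90 × 10^31

2.90 × 10^31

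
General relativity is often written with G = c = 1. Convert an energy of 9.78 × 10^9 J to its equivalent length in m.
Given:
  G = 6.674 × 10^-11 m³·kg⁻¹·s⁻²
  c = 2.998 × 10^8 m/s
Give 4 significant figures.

Energy → length via G/c⁴.
9.78 × 10^9 J × (G/c⁴) = 8.080 × 10^-35 m

8.080 × 10^-35 m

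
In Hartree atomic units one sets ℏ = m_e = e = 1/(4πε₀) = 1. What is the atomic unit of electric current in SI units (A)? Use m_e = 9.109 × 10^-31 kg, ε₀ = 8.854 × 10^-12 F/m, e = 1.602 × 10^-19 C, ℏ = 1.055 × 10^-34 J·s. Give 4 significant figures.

I_au = e E_h/ℏ = m_e e⁵/((4πε₀)²ℏ³)
E_h = 4.354 × 10^-18 J
e·E_h/ℏ = 6.612 × 10^-3 A

6.612 × 10^-3 A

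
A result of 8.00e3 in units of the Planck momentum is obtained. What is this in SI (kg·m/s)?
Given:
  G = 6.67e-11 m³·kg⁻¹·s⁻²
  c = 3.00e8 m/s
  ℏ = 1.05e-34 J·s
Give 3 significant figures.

One Planck momentum: p_P = √(ℏc³/G) = 6.52 kg·m/s.
8.00e3 × 6.52 kg·m/s = 5.22e4 kg·m/s

5.22e4 kg·m/s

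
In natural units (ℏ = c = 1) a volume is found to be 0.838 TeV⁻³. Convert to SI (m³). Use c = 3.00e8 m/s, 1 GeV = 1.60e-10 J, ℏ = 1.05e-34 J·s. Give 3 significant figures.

6.39e-57 m³

Volume is [L]³ = [E]⁻³·(ℏc)³.
1 GeV⁻³ → (ℏc)³ × (1 GeV in J)⁻³ = 7.63e-48 m³.
Convert the energy scale: 0.838 TeV⁻³ = 8.38e-10 GeV⁻³.
Result: 8.38e-10 × 7.63e-48 = 6.39e-57 m³.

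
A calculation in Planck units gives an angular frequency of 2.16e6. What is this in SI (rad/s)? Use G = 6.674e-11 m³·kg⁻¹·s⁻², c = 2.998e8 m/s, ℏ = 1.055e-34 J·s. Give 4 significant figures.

4.006e49 rad/s

One Planck angular frequency: ω_P = √(c⁵/(ℏG)) = 1.855e43 rad/s.
2.16e6 × 1.855e43 rad/s = 4.006e49 rad/s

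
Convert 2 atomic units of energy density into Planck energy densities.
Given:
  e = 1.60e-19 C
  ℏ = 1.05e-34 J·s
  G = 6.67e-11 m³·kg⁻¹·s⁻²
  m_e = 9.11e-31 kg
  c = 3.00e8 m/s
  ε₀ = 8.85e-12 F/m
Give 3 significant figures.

atomic unit of energy density: u_au = E_h/a₀³ = m_e⁴e¹⁰/((4πε₀)⁵ℏ⁸) = 3.01e13 J/m³
Planck energy density: u_P = c⁷/(ℏG²) = 4.68e113 J/m³
2 × 3.01e13 / 4.68e113 = 1.29e-100

1.29e-100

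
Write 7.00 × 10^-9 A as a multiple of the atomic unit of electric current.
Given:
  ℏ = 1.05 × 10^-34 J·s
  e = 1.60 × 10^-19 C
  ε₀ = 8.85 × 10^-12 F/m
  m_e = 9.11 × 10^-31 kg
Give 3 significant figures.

1.05 × 10^-6

atomic unit of electric current: I_au = e E_h/ℏ = m_e e⁵/((4πε₀)²ℏ³) = 6.67 × 10^-3 A.
7.00 × 10^-9 / 6.67 × 10^-3 = 1.05 × 10^-6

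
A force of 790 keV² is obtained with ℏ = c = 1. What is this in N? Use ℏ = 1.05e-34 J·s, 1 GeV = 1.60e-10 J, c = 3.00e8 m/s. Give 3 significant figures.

Force is [E]/[L] = [E]²/(ℏc); restore (ℏc)⁻¹.
1 GeV² → 1/(ℏc) × (1 GeV in J)² = 8.13e5 N.
Convert the energy scale: 790 keV² = 7.90e-10 GeV².
Result: 7.90e-10 × 8.13e5 = 6.42e-4 N.

6.42e-4 N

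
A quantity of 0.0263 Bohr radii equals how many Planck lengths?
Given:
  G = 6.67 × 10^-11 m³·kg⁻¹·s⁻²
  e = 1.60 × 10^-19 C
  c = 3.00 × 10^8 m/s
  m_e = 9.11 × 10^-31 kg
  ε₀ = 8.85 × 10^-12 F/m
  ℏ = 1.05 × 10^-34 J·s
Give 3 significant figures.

8.59 × 10^22

Bohr radius: a₀ = 4πε₀ℏ²/(m_e e²) = 5.26 × 10^-11 m
Planck length: ℓ_P = √(ℏG/c³) = 1.61 × 10^-35 m
0.0263 × 5.26 × 10^-11 / 1.61 × 10^-35 = 8.59 × 10^22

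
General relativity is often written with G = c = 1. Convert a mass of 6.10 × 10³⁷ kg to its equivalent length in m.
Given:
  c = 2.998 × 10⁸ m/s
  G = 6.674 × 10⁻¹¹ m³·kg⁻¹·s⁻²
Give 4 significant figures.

4.530 × 10¹⁰ m

In G = c = 1 units mass has dimensions of length; the conversion factor is G/c².
6.10 × 10³⁷ kg × (G/c²) = 4.530 × 10¹⁰ m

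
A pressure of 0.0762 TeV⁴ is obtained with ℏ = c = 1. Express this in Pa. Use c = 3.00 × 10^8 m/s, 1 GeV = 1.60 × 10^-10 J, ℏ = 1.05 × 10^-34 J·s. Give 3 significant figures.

1.60 × 10^48 Pa

Pressure is [E]/[L]³ = [E]⁴/(ℏc)³.
1 GeV⁴ → 1/(ℏc)³ × (1 GeV in J)⁴ = 2.10 × 10^37 Pa.
Convert the energy scale: 0.0762 TeV⁴ = 7.62 × 10^10 GeV⁴.
Result: 7.62 × 10^10 × 2.10 × 10^37 = 1.60 × 10^48 Pa.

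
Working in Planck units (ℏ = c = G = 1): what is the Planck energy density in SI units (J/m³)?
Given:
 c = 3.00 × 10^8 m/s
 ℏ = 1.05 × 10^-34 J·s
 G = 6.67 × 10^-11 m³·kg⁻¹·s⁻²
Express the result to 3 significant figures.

4.68 × 10^113 J/m³

Dimensional analysis gives u_P = c⁷/(ℏG²).
  = 2.19 × 10^59 / 4.67 × 10^-55
  = 4.68 × 10^113 J/m³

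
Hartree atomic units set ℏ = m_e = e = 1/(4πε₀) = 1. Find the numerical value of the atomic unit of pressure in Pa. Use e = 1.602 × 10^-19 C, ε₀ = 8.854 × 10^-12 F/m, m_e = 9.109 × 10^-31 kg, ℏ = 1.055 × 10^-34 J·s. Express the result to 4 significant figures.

2.929 × 10^13 Pa

Dimensional analysis gives P_au = E_h/a₀³ = m_e⁴e¹⁰/((4πε₀)⁵ℏ⁸).
E_h = 4.354 × 10^-18 J
a₀ = 5.297 × 10^-11 m
E_h/a₀³ = 2.929 × 10^13 Pa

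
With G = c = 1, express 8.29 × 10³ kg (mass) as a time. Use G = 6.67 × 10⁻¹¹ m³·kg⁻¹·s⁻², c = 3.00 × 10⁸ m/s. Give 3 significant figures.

2.05 × 10⁻³² s

Mass → time via G/c³.
8.29 × 10³ kg × (G/c³) = 2.05 × 10⁻³² s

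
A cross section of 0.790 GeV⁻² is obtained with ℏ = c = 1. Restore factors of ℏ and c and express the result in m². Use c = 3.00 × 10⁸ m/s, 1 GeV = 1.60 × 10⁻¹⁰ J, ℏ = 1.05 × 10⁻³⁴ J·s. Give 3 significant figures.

Area is [L]² = [E]⁻²·(ℏc)²; restore (ℏc)².
1 GeV⁻² → (ℏc)² × (1 GeV in J)⁻² = 3.88 × 10⁻³² m².
Result: 0.790 × 3.88 × 10⁻³² = 3.06 × 10⁻³² m².

3.06 × 10⁻³² m²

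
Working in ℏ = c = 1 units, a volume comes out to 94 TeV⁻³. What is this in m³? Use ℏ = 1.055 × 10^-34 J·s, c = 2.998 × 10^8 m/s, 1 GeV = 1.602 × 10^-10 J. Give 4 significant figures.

7.234 × 10^-55 m³

Volume is [L]³ = [E]⁻³·(ℏc)³.
1 GeV⁻³ → (ℏc)³ × (1 GeV in J)⁻³ = 7.696 × 10^-48 m³.
Convert the energy scale: 94 TeV⁻³ = 9.40 × 10^-8 GeV⁻³.
Result: 9.40 × 10^-8 × 7.696 × 10^-48 = 7.234 × 10^-55 m³.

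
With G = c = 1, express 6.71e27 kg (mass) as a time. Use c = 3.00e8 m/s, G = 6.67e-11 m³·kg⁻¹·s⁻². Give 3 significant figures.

1.66e-8 s

Mass → time via G/c³.
6.71e27 kg × (G/c³) = 1.66e-8 s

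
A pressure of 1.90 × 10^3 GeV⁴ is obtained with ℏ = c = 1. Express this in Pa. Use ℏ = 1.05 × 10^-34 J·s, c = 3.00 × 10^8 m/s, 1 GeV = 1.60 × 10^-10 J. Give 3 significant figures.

3.98 × 10^40 Pa

Pressure is [E]/[L]³ = [E]⁴/(ℏc)³.
1 GeV⁴ → 1/(ℏc)³ × (1 GeV in J)⁴ = 2.10 × 10^37 Pa.
Result: 1.90 × 10^3 × 2.10 × 10^37 = 3.98 × 10^40 Pa.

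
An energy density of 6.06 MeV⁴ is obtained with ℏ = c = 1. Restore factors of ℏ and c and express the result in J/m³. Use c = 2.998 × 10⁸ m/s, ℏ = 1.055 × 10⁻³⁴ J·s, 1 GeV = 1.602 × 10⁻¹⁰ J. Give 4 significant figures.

[E]/[L]³ = [E]⁴/(ℏc)³; restore (ℏc)⁻³.
1 GeV⁴ → 1/(ℏc)³ × (1 GeV in J)⁴ = 2.082 × 10³⁷ J/m³.
Convert the energy scale: 6.06 MeV⁴ = 6.06 × 10⁻¹² GeV⁴.
Result: 6.06 × 10⁻¹² × 2.082 × 10³⁷ = 1.261 × 10²⁶ J/m³.

1.261 × 10²⁶ J/m³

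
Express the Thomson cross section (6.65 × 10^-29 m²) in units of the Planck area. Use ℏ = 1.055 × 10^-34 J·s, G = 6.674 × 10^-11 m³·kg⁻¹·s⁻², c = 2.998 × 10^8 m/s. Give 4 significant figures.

2.545 × 10^41

Planck area: A_P = ℏG/c³ = 2.613 × 10^-70 m².
6.65 × 10^-29 / 2.613 × 10^-70 = 2.545 × 10^41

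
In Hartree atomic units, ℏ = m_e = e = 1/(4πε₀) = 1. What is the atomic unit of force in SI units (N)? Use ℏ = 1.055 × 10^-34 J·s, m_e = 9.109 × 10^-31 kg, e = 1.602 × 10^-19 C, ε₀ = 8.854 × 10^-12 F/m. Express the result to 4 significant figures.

Dimensional analysis gives F_au = E_h/a₀ = m_e²e⁶/((4πε₀)³ℏ⁴).
E_h = 4.354 × 10^-18 J
a₀ = 5.297 × 10^-11 m
E_h/a₀ = 8.220 × 10^-8 N

8.220 × 10^-8 N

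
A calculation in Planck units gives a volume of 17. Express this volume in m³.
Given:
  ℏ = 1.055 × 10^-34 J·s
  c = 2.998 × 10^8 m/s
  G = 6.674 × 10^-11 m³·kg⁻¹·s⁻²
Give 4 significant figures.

One Planck volume: V_P = (ℏG/c³)^(3/2) = 4.224 × 10^-105 m³.
17 × 4.224 × 10^-105 m³ = 7.181 × 10^-104 m³

7.181 × 10^-104 m³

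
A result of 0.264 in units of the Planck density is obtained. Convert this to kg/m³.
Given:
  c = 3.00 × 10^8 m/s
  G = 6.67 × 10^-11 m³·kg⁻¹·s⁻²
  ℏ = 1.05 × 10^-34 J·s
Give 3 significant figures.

One Planck density: ρ_P = c⁵/(ℏG²) = 5.20 × 10^96 kg/m³.
0.264 × 5.20 × 10^96 kg/m³ = 1.37 × 10^96 kg/m³

1.37 × 10^96 kg/m³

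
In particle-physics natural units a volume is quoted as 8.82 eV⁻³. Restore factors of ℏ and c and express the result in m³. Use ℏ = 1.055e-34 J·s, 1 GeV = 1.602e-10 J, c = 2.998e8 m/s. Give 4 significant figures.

Volume is [L]³ = [E]⁻³·(ℏc)³.
1 GeV⁻³ → (ℏc)³ × (1 GeV in J)⁻³ = 7.696e-48 m³.
Convert the energy scale: 8.82 eV⁻³ = 8.82e27 GeV⁻³.
Result: 8.82e27 × 7.696e-48 = 6.788e-20 m³.

6.788e-20 m³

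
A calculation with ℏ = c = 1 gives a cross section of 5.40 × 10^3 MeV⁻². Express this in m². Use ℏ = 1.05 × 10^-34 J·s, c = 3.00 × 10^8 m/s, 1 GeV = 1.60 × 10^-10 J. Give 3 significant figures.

2.09 × 10^-22 m²

Area is [L]² = [E]⁻²·(ℏc)²; restore (ℏc)².
1 GeV⁻² → (ℏc)² × (1 GeV in J)⁻² = 3.88 × 10^-32 m².
Convert the energy scale: 5.40 × 10^3 MeV⁻² = 5.40 × 10^9 GeV⁻².
Result: 5.40 × 10^9 × 3.88 × 10^-32 = 2.09 × 10^-22 m².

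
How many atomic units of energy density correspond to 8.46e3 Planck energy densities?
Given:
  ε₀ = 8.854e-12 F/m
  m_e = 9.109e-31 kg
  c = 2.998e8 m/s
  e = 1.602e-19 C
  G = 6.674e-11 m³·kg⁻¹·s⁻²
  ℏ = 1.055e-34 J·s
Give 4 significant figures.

Planck energy density: u_P = c⁷/(ℏG²) = 4.632e113 J/m³
atomic unit of energy density: u_au = E_h/a₀³ = m_e⁴e¹⁰/((4πε₀)⁵ℏ⁸) = 2.929e13 J/m³
8.46e3 × 4.632e113 / 2.929e13 = 1.338e104

1.338e104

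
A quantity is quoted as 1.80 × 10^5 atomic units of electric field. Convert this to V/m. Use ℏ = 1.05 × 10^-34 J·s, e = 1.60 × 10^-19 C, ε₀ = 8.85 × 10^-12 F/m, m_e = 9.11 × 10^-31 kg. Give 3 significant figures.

9.37 × 10^16 V/m

One atomic unit of electric field: E_au = E_h/(e a₀) = m_e²e⁵/((4πε₀)³ℏ⁴) = 5.20 × 10^11 V/m.
1.80 × 10^5 × 5.20 × 10^11 V/m = 9.37 × 10^16 V/m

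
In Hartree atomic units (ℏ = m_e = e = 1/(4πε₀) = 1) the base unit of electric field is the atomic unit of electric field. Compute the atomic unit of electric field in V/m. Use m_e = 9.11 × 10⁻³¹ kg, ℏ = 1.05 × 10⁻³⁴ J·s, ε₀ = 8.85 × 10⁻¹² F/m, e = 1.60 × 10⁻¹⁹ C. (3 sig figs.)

E_au = E_h/(e a₀) = m_e²e⁵/((4πε₀)³ℏ⁴)
E_h = 4.38 × 10⁻¹⁸ J
a₀ = 5.26 × 10⁻¹¹ m
E_h/(e·a₀) = 5.20 × 10¹¹ V/m

5.20 × 10¹¹ V/m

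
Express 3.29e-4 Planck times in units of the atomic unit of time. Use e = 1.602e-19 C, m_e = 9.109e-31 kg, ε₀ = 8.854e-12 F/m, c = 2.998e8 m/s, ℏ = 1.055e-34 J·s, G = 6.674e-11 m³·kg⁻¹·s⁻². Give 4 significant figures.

7.322e-31

Planck time: t_P = √(ℏG/c⁵) = 5.392e-44 s
atomic unit of time: τ_au = (4πε₀)²ℏ³/(m_e e⁴) = 2.423e-17 s
3.29e-4 × 5.392e-44 / 2.423e-17 = 7.322e-31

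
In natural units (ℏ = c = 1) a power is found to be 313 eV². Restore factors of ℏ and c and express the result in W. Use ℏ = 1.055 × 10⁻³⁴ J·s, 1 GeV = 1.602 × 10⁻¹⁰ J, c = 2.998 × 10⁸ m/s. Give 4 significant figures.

Power is [E]/[T] = [E]²/ℏ.
1 GeV² → 1/ℏ × (1 GeV in J)² = 2.433 × 10¹⁴ W.
Convert the energy scale: 313 eV² = 3.13 × 10⁻¹⁶ GeV².
Result: 3.13 × 10⁻¹⁶ × 2.433 × 10¹⁴ = 0.07614 W.

0.07614 W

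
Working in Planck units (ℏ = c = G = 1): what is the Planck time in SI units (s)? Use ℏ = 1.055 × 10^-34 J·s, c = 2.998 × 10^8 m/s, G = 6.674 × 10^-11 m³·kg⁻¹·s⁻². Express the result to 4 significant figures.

5.392 × 10^-44 s

From ℏ = c = G = 1 the time scale is t_P = √(ℏG/c⁵).
  = √(2.907 × 10^-87)
  = 5.392 × 10^-44 s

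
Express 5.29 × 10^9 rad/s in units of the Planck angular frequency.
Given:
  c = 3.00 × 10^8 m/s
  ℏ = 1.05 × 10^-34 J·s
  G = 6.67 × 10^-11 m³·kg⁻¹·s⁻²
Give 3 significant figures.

2.84 × 10^-34

Planck angular frequency: ω_P = √(c⁵/(ℏG)) = 1.86 × 10^43 rad/s.
5.29 × 10^9 / 1.86 × 10^43 = 2.84 × 10^-34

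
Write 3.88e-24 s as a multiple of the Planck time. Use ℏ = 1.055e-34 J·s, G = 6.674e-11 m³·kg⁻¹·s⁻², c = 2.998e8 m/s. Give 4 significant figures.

7.196e19

Planck time: t_P = √(ℏG/c⁵) = 5.392e-44 s.
3.88e-24 / 5.392e-44 = 7.196e19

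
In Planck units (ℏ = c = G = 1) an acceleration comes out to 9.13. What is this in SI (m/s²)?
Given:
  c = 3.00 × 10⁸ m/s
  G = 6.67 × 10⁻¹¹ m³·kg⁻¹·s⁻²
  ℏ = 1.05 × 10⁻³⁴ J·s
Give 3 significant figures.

5.10 × 10⁵² m/s²

One Planck acceleration: a_P = √(c⁷/(ℏG)) = 5.59 × 10⁵¹ m/s².
9.13 × 5.59 × 10⁵¹ m/s² = 5.10 × 10⁵² m/s²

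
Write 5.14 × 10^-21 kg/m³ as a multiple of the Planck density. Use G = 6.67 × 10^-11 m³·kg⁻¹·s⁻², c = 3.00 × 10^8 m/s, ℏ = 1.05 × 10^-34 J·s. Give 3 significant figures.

9.88 × 10^-118

Planck density: ρ_P = c⁵/(ℏG²) = 5.20 × 10^96 kg/m³.
5.14 × 10^-21 / 5.20 × 10^96 = 9.88 × 10^-118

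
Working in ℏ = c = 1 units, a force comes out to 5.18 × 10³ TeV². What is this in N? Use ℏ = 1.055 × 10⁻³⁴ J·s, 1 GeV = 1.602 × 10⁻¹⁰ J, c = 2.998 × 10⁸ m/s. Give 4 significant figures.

Force is [E]/[L] = [E]²/(ℏc); restore (ℏc)⁻¹.
1 GeV² → 1/(ℏc) × (1 GeV in J)² = 8.114 × 10⁵ N.
Convert the energy scale: 5.18 × 10³ TeV² = 5.18 × 10⁹ GeV².
Result: 5.18 × 10⁹ × 8.114 × 10⁵ = 4.203 × 10¹⁵ N.

4.203 × 10¹⁵ N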